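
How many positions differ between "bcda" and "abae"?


Comparing "bcda" and "abae" position by position:
  Position 0: 'b' vs 'a' => DIFFER
  Position 1: 'c' vs 'b' => DIFFER
  Position 2: 'd' vs 'a' => DIFFER
  Position 3: 'a' vs 'e' => DIFFER
Positions that differ: 4

4


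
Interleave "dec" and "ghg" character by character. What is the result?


Interleaving "dec" and "ghg":
  Position 0: 'd' from first, 'g' from second => "dg"
  Position 1: 'e' from first, 'h' from second => "eh"
  Position 2: 'c' from first, 'g' from second => "cg"
Result: dgehcg

dgehcg


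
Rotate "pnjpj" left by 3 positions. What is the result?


Input: "pnjpj", rotate left by 3
First 3 characters: "pnj"
Remaining characters: "pj"
Concatenate remaining + first: "pj" + "pnj" = "pjpnj"

pjpnj


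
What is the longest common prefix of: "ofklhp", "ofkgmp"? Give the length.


Words: ofklhp, ofkgmp
  Position 0: all 'o' => match
  Position 1: all 'f' => match
  Position 2: all 'k' => match
  Position 3: ('l', 'g') => mismatch, stop
LCP = "ofk" (length 3)

3


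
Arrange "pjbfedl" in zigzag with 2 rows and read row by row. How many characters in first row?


Zigzag "pjbfedl" into 2 rows:
Placing characters:
  'p' => row 0
  'j' => row 1
  'b' => row 0
  'f' => row 1
  'e' => row 0
  'd' => row 1
  'l' => row 0
Rows:
  Row 0: "pbel"
  Row 1: "jfd"
First row length: 4

4


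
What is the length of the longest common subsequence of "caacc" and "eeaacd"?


LCS of "caacc" and "eeaacd"
DP table:
           e    e    a    a    c    d
      0    0    0    0    0    0    0
  c   0    0    0    0    0    1    1
  a   0    0    0    1    1    1    1
  a   0    0    0    1    2    2    2
  c   0    0    0    1    2    3    3
  c   0    0    0    1    2    3    3
LCS length = dp[5][6] = 3

3


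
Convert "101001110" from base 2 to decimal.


Input: "101001110" in base 2
Positional expansion:
  Digit '1' (value 1) x 2^8 = 256
  Digit '0' (value 0) x 2^7 = 0
  Digit '1' (value 1) x 2^6 = 64
  Digit '0' (value 0) x 2^5 = 0
  Digit '0' (value 0) x 2^4 = 0
  Digit '1' (value 1) x 2^3 = 8
  Digit '1' (value 1) x 2^2 = 4
  Digit '1' (value 1) x 2^1 = 2
  Digit '0' (value 0) x 2^0 = 0
Sum = 334

334


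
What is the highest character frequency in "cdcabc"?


Input: cdcabc
Character counts:
  'a': 1
  'b': 1
  'c': 3
  'd': 1
Maximum frequency: 3

3


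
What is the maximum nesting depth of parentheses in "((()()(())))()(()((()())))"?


Input: "((()()(())))()(()((()())))"
Tracking depth:
  Position 0 '(': depth becomes 1
  Position 1 '(': depth becomes 2
  Position 2 '(': depth becomes 3
  Position 3 ')': depth becomes 2
  Position 4 '(': depth becomes 3
  Position 5 ')': depth becomes 2
  Position 6 '(': depth becomes 3
  Position 7 '(': depth becomes 4
  Position 8 ')': depth becomes 3
  Position 9 ')': depth becomes 2
  Position 10 ')': depth becomes 1
  Position 11 ')': depth becomes 0
  Position 12 '(': depth becomes 1
  Position 13 ')': depth becomes 0
  Position 14 '(': depth becomes 1
  Position 15 '(': depth becomes 2
  Position 16 ')': depth becomes 1
  Position 17 '(': depth becomes 2
  Position 18 '(': depth becomes 3
  Position 19 '(': depth becomes 4
  Position 20 ')': depth becomes 3
  Position 21 '(': depth becomes 4
  Position 22 ')': depth becomes 3
  Position 23 ')': depth becomes 2
  Position 24 ')': depth becomes 1
  Position 25 ')': depth becomes 0
Maximum depth reached: 4

4


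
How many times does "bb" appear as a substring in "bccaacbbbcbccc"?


Searching for "bb" in "bccaacbbbcbccc"
Scanning each position:
  Position 0: "bc" => no
  Position 1: "cc" => no
  Position 2: "ca" => no
  Position 3: "aa" => no
  Position 4: "ac" => no
  Position 5: "cb" => no
  Position 6: "bb" => MATCH
  Position 7: "bb" => MATCH
  Position 8: "bc" => no
  Position 9: "cb" => no
  Position 10: "bc" => no
  Position 11: "cc" => no
  Position 12: "cc" => no
Total occurrences: 2

2


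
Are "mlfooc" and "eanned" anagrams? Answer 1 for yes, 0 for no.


Strings: "mlfooc", "eanned"
Sorted first:  cflmoo
Sorted second: adeenn
Differ at position 0: 'c' vs 'a' => not anagrams

0


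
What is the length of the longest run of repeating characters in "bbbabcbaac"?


Input: "bbbabcbaac"
Scanning for longest run:
  Position 1 ('b'): continues run of 'b', length=2
  Position 2 ('b'): continues run of 'b', length=3
  Position 3 ('a'): new char, reset run to 1
  Position 4 ('b'): new char, reset run to 1
  Position 5 ('c'): new char, reset run to 1
  Position 6 ('b'): new char, reset run to 1
  Position 7 ('a'): new char, reset run to 1
  Position 8 ('a'): continues run of 'a', length=2
  Position 9 ('c'): new char, reset run to 1
Longest run: 'b' with length 3

3


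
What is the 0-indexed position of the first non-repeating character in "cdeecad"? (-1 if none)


Input: cdeecad
Character frequencies:
  'a': 1
  'c': 2
  'd': 2
  'e': 2
Scanning left to right for freq == 1:
  Position 0 ('c'): freq=2, skip
  Position 1 ('d'): freq=2, skip
  Position 2 ('e'): freq=2, skip
  Position 3 ('e'): freq=2, skip
  Position 4 ('c'): freq=2, skip
  Position 5 ('a'): unique! => answer = 5

5


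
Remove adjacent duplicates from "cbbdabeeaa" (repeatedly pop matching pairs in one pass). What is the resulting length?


Input: cbbdabeeaa
Stack-based adjacent duplicate removal:
  Read 'c': push. Stack: c
  Read 'b': push. Stack: cb
  Read 'b': matches stack top 'b' => pop. Stack: c
  Read 'd': push. Stack: cd
  Read 'a': push. Stack: cda
  Read 'b': push. Stack: cdab
  Read 'e': push. Stack: cdabe
  Read 'e': matches stack top 'e' => pop. Stack: cdab
  Read 'a': push. Stack: cdaba
  Read 'a': matches stack top 'a' => pop. Stack: cdab
Final stack: "cdab" (length 4)

4


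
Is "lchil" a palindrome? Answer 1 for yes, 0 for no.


Input: lchil
Reversed: lihcl
  Compare pos 0 ('l') with pos 4 ('l'): match
  Compare pos 1 ('c') with pos 3 ('i'): MISMATCH
Result: not a palindrome

0


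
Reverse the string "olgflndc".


Input: olgflndc
Reading characters right to left:
  Position 7: 'c'
  Position 6: 'd'
  Position 5: 'n'
  Position 4: 'l'
  Position 3: 'f'
  Position 2: 'g'
  Position 1: 'l'
  Position 0: 'o'
Reversed: cdnlfglo

cdnlfglo


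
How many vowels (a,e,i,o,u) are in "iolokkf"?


Input: iolokkf
Checking each character:
  'i' at position 0: vowel (running total: 1)
  'o' at position 1: vowel (running total: 2)
  'l' at position 2: consonant
  'o' at position 3: vowel (running total: 3)
  'k' at position 4: consonant
  'k' at position 5: consonant
  'f' at position 6: consonant
Total vowels: 3

3


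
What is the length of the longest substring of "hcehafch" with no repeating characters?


Input: "hcehafch"
Sliding window (track last position of each char):
  Position 0 ('h'): window [0,0] length 1 -- new best
  Position 1 ('c'): window [0,1] length 2 -- new best
  Position 2 ('e'): window [0,2] length 3 -- new best
  Position 3 ('h'): repeat (last at 0), move window start to 1
  Position 3 ('h'): window [1,3] length 3
  Position 4 ('a'): window [1,4] length 4 -- new best
  Position 5 ('f'): window [1,5] length 5 -- new best
  Position 6 ('c'): repeat (last at 1), move window start to 2
  Position 6 ('c'): window [2,6] length 5
  Position 7 ('h'): repeat (last at 3), move window start to 4
  Position 7 ('h'): window [4,7] length 4
Longest substring with no repeats: "cehaf" with length 5

5


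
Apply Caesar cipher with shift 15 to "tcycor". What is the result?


Caesar cipher: shift "tcycor" by 15
  't' (pos 19) + 15 = pos 8 = 'i'
  'c' (pos 2) + 15 = pos 17 = 'r'
  'y' (pos 24) + 15 = pos 13 = 'n'
  'c' (pos 2) + 15 = pos 17 = 'r'
  'o' (pos 14) + 15 = pos 3 = 'd'
  'r' (pos 17) + 15 = pos 6 = 'g'
Result: irnrdg

irnrdg


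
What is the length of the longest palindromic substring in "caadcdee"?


Input: "caadcdee"
Checking substrings for palindromes:
  [3:6] "dcd" (len 3) => palindrome
  [1:3] "aa" (len 2) => palindrome
  [6:8] "ee" (len 2) => palindrome
Longest palindromic substring: "dcd" with length 3

3


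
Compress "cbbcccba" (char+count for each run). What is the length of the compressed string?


Input: cbbcccba
Runs:
  'c' x 1 => "c1"
  'b' x 2 => "b2"
  'c' x 3 => "c3"
  'b' x 1 => "b1"
  'a' x 1 => "a1"
Compressed: "c1b2c3b1a1"
Compressed length: 10

10


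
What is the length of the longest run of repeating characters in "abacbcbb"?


Input: "abacbcbb"
Scanning for longest run:
  Position 1 ('b'): new char, reset run to 1
  Position 2 ('a'): new char, reset run to 1
  Position 3 ('c'): new char, reset run to 1
  Position 4 ('b'): new char, reset run to 1
  Position 5 ('c'): new char, reset run to 1
  Position 6 ('b'): new char, reset run to 1
  Position 7 ('b'): continues run of 'b', length=2
Longest run: 'b' with length 2

2


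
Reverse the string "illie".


Input: illie
Reading characters right to left:
  Position 4: 'e'
  Position 3: 'i'
  Position 2: 'l'
  Position 1: 'l'
  Position 0: 'i'
Reversed: eilli

eilli


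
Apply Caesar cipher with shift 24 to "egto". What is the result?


Caesar cipher: shift "egto" by 24
  'e' (pos 4) + 24 = pos 2 = 'c'
  'g' (pos 6) + 24 = pos 4 = 'e'
  't' (pos 19) + 24 = pos 17 = 'r'
  'o' (pos 14) + 24 = pos 12 = 'm'
Result: cerm

cerm


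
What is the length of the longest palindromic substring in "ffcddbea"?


Input: "ffcddbea"
Checking substrings for palindromes:
  [0:2] "ff" (len 2) => palindrome
  [3:5] "dd" (len 2) => palindrome
Longest palindromic substring: "ff" with length 2

2


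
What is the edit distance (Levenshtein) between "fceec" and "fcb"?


Computing edit distance: "fceec" -> "fcb"
DP table:
           f    c    b
      0    1    2    3
  f   1    0    1    2
  c   2    1    0    1
  e   3    2    1    1
  e   4    3    2    2
  c   5    4    3    3
Edit distance = dp[5][3] = 3

3


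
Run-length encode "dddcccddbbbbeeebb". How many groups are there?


Input: dddcccddbbbbeeebb
Scanning for consecutive runs:
  Group 1: 'd' x 3 (positions 0-2)
  Group 2: 'c' x 3 (positions 3-5)
  Group 3: 'd' x 2 (positions 6-7)
  Group 4: 'b' x 4 (positions 8-11)
  Group 5: 'e' x 3 (positions 12-14)
  Group 6: 'b' x 2 (positions 15-16)
Total groups: 6

6


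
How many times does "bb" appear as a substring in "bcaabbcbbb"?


Searching for "bb" in "bcaabbcbbb"
Scanning each position:
  Position 0: "bc" => no
  Position 1: "ca" => no
  Position 2: "aa" => no
  Position 3: "ab" => no
  Position 4: "bb" => MATCH
  Position 5: "bc" => no
  Position 6: "cb" => no
  Position 7: "bb" => MATCH
  Position 8: "bb" => MATCH
Total occurrences: 3

3


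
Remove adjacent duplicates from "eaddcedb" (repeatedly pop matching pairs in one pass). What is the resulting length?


Input: eaddcedb
Stack-based adjacent duplicate removal:
  Read 'e': push. Stack: e
  Read 'a': push. Stack: ea
  Read 'd': push. Stack: ead
  Read 'd': matches stack top 'd' => pop. Stack: ea
  Read 'c': push. Stack: eac
  Read 'e': push. Stack: eace
  Read 'd': push. Stack: eaced
  Read 'b': push. Stack: eacedb
Final stack: "eacedb" (length 6)

6


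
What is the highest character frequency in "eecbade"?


Input: eecbade
Character counts:
  'a': 1
  'b': 1
  'c': 1
  'd': 1
  'e': 3
Maximum frequency: 3

3


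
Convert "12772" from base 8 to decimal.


Input: "12772" in base 8
Positional expansion:
  Digit '1' (value 1) x 8^4 = 4096
  Digit '2' (value 2) x 8^3 = 1024
  Digit '7' (value 7) x 8^2 = 448
  Digit '7' (value 7) x 8^1 = 56
  Digit '2' (value 2) x 8^0 = 2
Sum = 5626

5626


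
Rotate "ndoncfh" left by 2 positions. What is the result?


Input: "ndoncfh", rotate left by 2
First 2 characters: "nd"
Remaining characters: "oncfh"
Concatenate remaining + first: "oncfh" + "nd" = "oncfhnd"

oncfhnd


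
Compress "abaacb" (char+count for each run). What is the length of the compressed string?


Input: abaacb
Runs:
  'a' x 1 => "a1"
  'b' x 1 => "b1"
  'a' x 2 => "a2"
  'c' x 1 => "c1"
  'b' x 1 => "b1"
Compressed: "a1b1a2c1b1"
Compressed length: 10

10


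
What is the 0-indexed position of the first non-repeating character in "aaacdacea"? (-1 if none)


Input: aaacdacea
Character frequencies:
  'a': 5
  'c': 2
  'd': 1
  'e': 1
Scanning left to right for freq == 1:
  Position 0 ('a'): freq=5, skip
  Position 1 ('a'): freq=5, skip
  Position 2 ('a'): freq=5, skip
  Position 3 ('c'): freq=2, skip
  Position 4 ('d'): unique! => answer = 4

4


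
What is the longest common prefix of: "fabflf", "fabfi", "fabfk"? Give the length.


Words: fabflf, fabfi, fabfk
  Position 0: all 'f' => match
  Position 1: all 'a' => match
  Position 2: all 'b' => match
  Position 3: all 'f' => match
  Position 4: ('l', 'i', 'k') => mismatch, stop
LCP = "fabf" (length 4)

4


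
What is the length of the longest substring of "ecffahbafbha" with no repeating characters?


Input: "ecffahbafbha"
Sliding window (track last position of each char):
  Position 0 ('e'): window [0,0] length 1 -- new best
  Position 1 ('c'): window [0,1] length 2 -- new best
  Position 2 ('f'): window [0,2] length 3 -- new best
  Position 3 ('f'): repeat (last at 2), move window start to 3
  Position 3 ('f'): window [3,3] length 1
  Position 4 ('a'): window [3,4] length 2
  Position 5 ('h'): window [3,5] length 3
  Position 6 ('b'): window [3,6] length 4 -- new best
  Position 7 ('a'): repeat (last at 4), move window start to 5
  Position 7 ('a'): window [5,7] length 3
  Position 8 ('f'): window [5,8] length 4
  Position 9 ('b'): repeat (last at 6), move window start to 7
  Position 9 ('b'): window [7,9] length 3
  Position 10 ('h'): window [7,10] length 4
  Position 11 ('a'): repeat (last at 7), move window start to 8
  Position 11 ('a'): window [8,11] length 4
Longest substring with no repeats: "fahb" with length 4

4


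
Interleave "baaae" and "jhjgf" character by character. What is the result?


Interleaving "baaae" and "jhjgf":
  Position 0: 'b' from first, 'j' from second => "bj"
  Position 1: 'a' from first, 'h' from second => "ah"
  Position 2: 'a' from first, 'j' from second => "aj"
  Position 3: 'a' from first, 'g' from second => "ag"
  Position 4: 'e' from first, 'f' from second => "ef"
Result: bjahajagef

bjahajagef


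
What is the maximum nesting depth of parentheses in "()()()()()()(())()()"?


Input: "()()()()()()(())()()"
Tracking depth:
  Position 0 '(': depth becomes 1
  Position 1 ')': depth becomes 0
  Position 2 '(': depth becomes 1
  Position 3 ')': depth becomes 0
  Position 4 '(': depth becomes 1
  Position 5 ')': depth becomes 0
  Position 6 '(': depth becomes 1
  Position 7 ')': depth becomes 0
  Position 8 '(': depth becomes 1
  Position 9 ')': depth becomes 0
  Position 10 '(': depth becomes 1
  Position 11 ')': depth becomes 0
  Position 12 '(': depth becomes 1
  Position 13 '(': depth becomes 2
  Position 14 ')': depth becomes 1
  Position 15 ')': depth becomes 0
  Position 16 '(': depth becomes 1
  Position 17 ')': depth becomes 0
  Position 18 '(': depth becomes 1
  Position 19 ')': depth becomes 0
Maximum depth reached: 2

2


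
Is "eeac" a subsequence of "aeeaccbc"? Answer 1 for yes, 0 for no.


Check if "eeac" is a subsequence of "aeeaccbc"
Greedy scan:
  Position 0 ('a'): no match needed
  Position 1 ('e'): matches sub[0] = 'e'
  Position 2 ('e'): matches sub[1] = 'e'
  Position 3 ('a'): matches sub[2] = 'a'
  Position 4 ('c'): matches sub[3] = 'c'
  Position 5 ('c'): no match needed
  Position 6 ('b'): no match needed
  Position 7 ('c'): no match needed
All 4 characters matched => is a subsequence

1


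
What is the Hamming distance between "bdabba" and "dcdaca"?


Comparing "bdabba" and "dcdaca" position by position:
  Position 0: 'b' vs 'd' => differ
  Position 1: 'd' vs 'c' => differ
  Position 2: 'a' vs 'd' => differ
  Position 3: 'b' vs 'a' => differ
  Position 4: 'b' vs 'c' => differ
  Position 5: 'a' vs 'a' => same
Total differences (Hamming distance): 5

5


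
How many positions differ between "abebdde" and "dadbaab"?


Comparing "abebdde" and "dadbaab" position by position:
  Position 0: 'a' vs 'd' => DIFFER
  Position 1: 'b' vs 'a' => DIFFER
  Position 2: 'e' vs 'd' => DIFFER
  Position 3: 'b' vs 'b' => same
  Position 4: 'd' vs 'a' => DIFFER
  Position 5: 'd' vs 'a' => DIFFER
  Position 6: 'e' vs 'b' => DIFFER
Positions that differ: 6

6


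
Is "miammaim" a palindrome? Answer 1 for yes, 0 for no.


Input: miammaim
Reversed: miammaim
  Compare pos 0 ('m') with pos 7 ('m'): match
  Compare pos 1 ('i') with pos 6 ('i'): match
  Compare pos 2 ('a') with pos 5 ('a'): match
  Compare pos 3 ('m') with pos 4 ('m'): match
Result: palindrome

1


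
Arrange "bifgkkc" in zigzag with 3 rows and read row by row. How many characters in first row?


Zigzag "bifgkkc" into 3 rows:
Placing characters:
  'b' => row 0
  'i' => row 1
  'f' => row 2
  'g' => row 1
  'k' => row 0
  'k' => row 1
  'c' => row 2
Rows:
  Row 0: "bk"
  Row 1: "igk"
  Row 2: "fc"
First row length: 2

2


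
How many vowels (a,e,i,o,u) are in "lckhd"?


Input: lckhd
Checking each character:
  'l' at position 0: consonant
  'c' at position 1: consonant
  'k' at position 2: consonant
  'h' at position 3: consonant
  'd' at position 4: consonant
Total vowels: 0

0


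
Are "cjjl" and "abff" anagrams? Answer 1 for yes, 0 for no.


Strings: "cjjl", "abff"
Sorted first:  cjjl
Sorted second: abff
Differ at position 0: 'c' vs 'a' => not anagrams

0


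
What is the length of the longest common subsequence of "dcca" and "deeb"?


LCS of "dcca" and "deeb"
DP table:
           d    e    e    b
      0    0    0    0    0
  d   0    1    1    1    1
  c   0    1    1    1    1
  c   0    1    1    1    1
  a   0    1    1    1    1
LCS length = dp[4][4] = 1

1


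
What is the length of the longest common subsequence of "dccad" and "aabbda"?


LCS of "dccad" and "aabbda"
DP table:
           a    a    b    b    d    a
      0    0    0    0    0    0    0
  d   0    0    0    0    0    1    1
  c   0    0    0    0    0    1    1
  c   0    0    0    0    0    1    1
  a   0    1    1    1    1    1    2
  d   0    1    1    1    1    2    2
LCS length = dp[5][6] = 2

2


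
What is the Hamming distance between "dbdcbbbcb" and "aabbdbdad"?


Comparing "dbdcbbbcb" and "aabbdbdad" position by position:
  Position 0: 'd' vs 'a' => differ
  Position 1: 'b' vs 'a' => differ
  Position 2: 'd' vs 'b' => differ
  Position 3: 'c' vs 'b' => differ
  Position 4: 'b' vs 'd' => differ
  Position 5: 'b' vs 'b' => same
  Position 6: 'b' vs 'd' => differ
  Position 7: 'c' vs 'a' => differ
  Position 8: 'b' vs 'd' => differ
Total differences (Hamming distance): 8

8


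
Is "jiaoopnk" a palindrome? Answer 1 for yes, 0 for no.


Input: jiaoopnk
Reversed: knpooaij
  Compare pos 0 ('j') with pos 7 ('k'): MISMATCH
  Compare pos 1 ('i') with pos 6 ('n'): MISMATCH
  Compare pos 2 ('a') with pos 5 ('p'): MISMATCH
  Compare pos 3 ('o') with pos 4 ('o'): match
Result: not a palindrome

0


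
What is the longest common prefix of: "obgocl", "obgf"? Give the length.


Words: obgocl, obgf
  Position 0: all 'o' => match
  Position 1: all 'b' => match
  Position 2: all 'g' => match
  Position 3: ('o', 'f') => mismatch, stop
LCP = "obg" (length 3)

3


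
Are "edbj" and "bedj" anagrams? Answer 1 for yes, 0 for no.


Strings: "edbj", "bedj"
Sorted first:  bdej
Sorted second: bdej
Sorted forms match => anagrams

1


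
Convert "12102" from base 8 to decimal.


Input: "12102" in base 8
Positional expansion:
  Digit '1' (value 1) x 8^4 = 4096
  Digit '2' (value 2) x 8^3 = 1024
  Digit '1' (value 1) x 8^2 = 64
  Digit '0' (value 0) x 8^1 = 0
  Digit '2' (value 2) x 8^0 = 2
Sum = 5186

5186


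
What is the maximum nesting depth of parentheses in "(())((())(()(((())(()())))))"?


Input: "(())((())(()(((())(()())))))"
Tracking depth:
  Position 0 '(': depth becomes 1
  Position 1 '(': depth becomes 2
  Position 2 ')': depth becomes 1
  Position 3 ')': depth becomes 0
  Position 4 '(': depth becomes 1
  Position 5 '(': depth becomes 2
  Position 6 '(': depth becomes 3
  Position 7 ')': depth becomes 2
  Position 8 ')': depth becomes 1
  Position 9 '(': depth becomes 2
  Position 10 '(': depth becomes 3
  Position 11 ')': depth becomes 2
  Position 12 '(': depth becomes 3
  Position 13 '(': depth becomes 4
  Position 14 '(': depth becomes 5
  Position 15 '(': depth becomes 6
  Position 16 ')': depth becomes 5
  Position 17 ')': depth becomes 4
  Position 18 '(': depth becomes 5
  Position 19 '(': depth becomes 6
  Position 20 ')': depth becomes 5
  Position 21 '(': depth becomes 6
  Position 22 ')': depth becomes 5
  Position 23 ')': depth becomes 4
  Position 24 ')': depth becomes 3
  Position 25 ')': depth becomes 2
  Position 26 ')': depth becomes 1
  Position 27 ')': depth becomes 0
Maximum depth reached: 6

6


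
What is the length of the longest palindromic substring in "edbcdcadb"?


Input: "edbcdcadb"
Checking substrings for palindromes:
  [3:6] "cdc" (len 3) => palindrome
Longest palindromic substring: "cdc" with length 3

3


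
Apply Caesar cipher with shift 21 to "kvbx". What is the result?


Caesar cipher: shift "kvbx" by 21
  'k' (pos 10) + 21 = pos 5 = 'f'
  'v' (pos 21) + 21 = pos 16 = 'q'
  'b' (pos 1) + 21 = pos 22 = 'w'
  'x' (pos 23) + 21 = pos 18 = 's'
Result: fqws

fqws


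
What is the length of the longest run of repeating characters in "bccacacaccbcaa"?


Input: "bccacacaccbcaa"
Scanning for longest run:
  Position 1 ('c'): new char, reset run to 1
  Position 2 ('c'): continues run of 'c', length=2
  Position 3 ('a'): new char, reset run to 1
  Position 4 ('c'): new char, reset run to 1
  Position 5 ('a'): new char, reset run to 1
  Position 6 ('c'): new char, reset run to 1
  Position 7 ('a'): new char, reset run to 1
  Position 8 ('c'): new char, reset run to 1
  Position 9 ('c'): continues run of 'c', length=2
  Position 10 ('b'): new char, reset run to 1
  Position 11 ('c'): new char, reset run to 1
  Position 12 ('a'): new char, reset run to 1
  Position 13 ('a'): continues run of 'a', length=2
Longest run: 'c' with length 2

2


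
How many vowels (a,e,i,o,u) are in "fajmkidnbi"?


Input: fajmkidnbi
Checking each character:
  'f' at position 0: consonant
  'a' at position 1: vowel (running total: 1)
  'j' at position 2: consonant
  'm' at position 3: consonant
  'k' at position 4: consonant
  'i' at position 5: vowel (running total: 2)
  'd' at position 6: consonant
  'n' at position 7: consonant
  'b' at position 8: consonant
  'i' at position 9: vowel (running total: 3)
Total vowels: 3

3


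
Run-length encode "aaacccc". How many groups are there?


Input: aaacccc
Scanning for consecutive runs:
  Group 1: 'a' x 3 (positions 0-2)
  Group 2: 'c' x 4 (positions 3-6)
Total groups: 2

2


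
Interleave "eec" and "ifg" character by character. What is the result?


Interleaving "eec" and "ifg":
  Position 0: 'e' from first, 'i' from second => "ei"
  Position 1: 'e' from first, 'f' from second => "ef"
  Position 2: 'c' from first, 'g' from second => "cg"
Result: eiefcg

eiefcg


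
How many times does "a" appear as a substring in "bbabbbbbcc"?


Searching for "a" in "bbabbbbbcc"
Scanning each position:
  Position 0: "b" => no
  Position 1: "b" => no
  Position 2: "a" => MATCH
  Position 3: "b" => no
  Position 4: "b" => no
  Position 5: "b" => no
  Position 6: "b" => no
  Position 7: "b" => no
  Position 8: "c" => no
  Position 9: "c" => no
Total occurrences: 1

1


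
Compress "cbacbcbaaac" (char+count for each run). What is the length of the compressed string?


Input: cbacbcbaaac
Runs:
  'c' x 1 => "c1"
  'b' x 1 => "b1"
  'a' x 1 => "a1"
  'c' x 1 => "c1"
  'b' x 1 => "b1"
  'c' x 1 => "c1"
  'b' x 1 => "b1"
  'a' x 3 => "a3"
  'c' x 1 => "c1"
Compressed: "c1b1a1c1b1c1b1a3c1"
Compressed length: 18

18


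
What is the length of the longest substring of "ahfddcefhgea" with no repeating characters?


Input: "ahfddcefhgea"
Sliding window (track last position of each char):
  Position 0 ('a'): window [0,0] length 1 -- new best
  Position 1 ('h'): window [0,1] length 2 -- new best
  Position 2 ('f'): window [0,2] length 3 -- new best
  Position 3 ('d'): window [0,3] length 4 -- new best
  Position 4 ('d'): repeat (last at 3), move window start to 4
  Position 4 ('d'): window [4,4] length 1
  Position 5 ('c'): window [4,5] length 2
  Position 6 ('e'): window [4,6] length 3
  Position 7 ('f'): window [4,7] length 4
  Position 8 ('h'): window [4,8] length 5 -- new best
  Position 9 ('g'): window [4,9] length 6 -- new best
  Position 10 ('e'): repeat (last at 6), move window start to 7
  Position 10 ('e'): window [7,10] length 4
  Position 11 ('a'): window [7,11] length 5
Longest substring with no repeats: "dcefhg" with length 6

6


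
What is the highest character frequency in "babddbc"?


Input: babddbc
Character counts:
  'a': 1
  'b': 3
  'c': 1
  'd': 2
Maximum frequency: 3

3


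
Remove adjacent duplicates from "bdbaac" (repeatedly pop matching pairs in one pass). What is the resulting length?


Input: bdbaac
Stack-based adjacent duplicate removal:
  Read 'b': push. Stack: b
  Read 'd': push. Stack: bd
  Read 'b': push. Stack: bdb
  Read 'a': push. Stack: bdba
  Read 'a': matches stack top 'a' => pop. Stack: bdb
  Read 'c': push. Stack: bdbc
Final stack: "bdbc" (length 4)

4


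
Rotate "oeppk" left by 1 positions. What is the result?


Input: "oeppk", rotate left by 1
First 1 characters: "o"
Remaining characters: "eppk"
Concatenate remaining + first: "eppk" + "o" = "eppko"

eppko


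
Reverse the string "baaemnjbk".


Input: baaemnjbk
Reading characters right to left:
  Position 8: 'k'
  Position 7: 'b'
  Position 6: 'j'
  Position 5: 'n'
  Position 4: 'm'
  Position 3: 'e'
  Position 2: 'a'
  Position 1: 'a'
  Position 0: 'b'
Reversed: kbjnmeaab

kbjnmeaab


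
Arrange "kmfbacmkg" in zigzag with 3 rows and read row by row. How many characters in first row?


Zigzag "kmfbacmkg" into 3 rows:
Placing characters:
  'k' => row 0
  'm' => row 1
  'f' => row 2
  'b' => row 1
  'a' => row 0
  'c' => row 1
  'm' => row 2
  'k' => row 1
  'g' => row 0
Rows:
  Row 0: "kag"
  Row 1: "mbck"
  Row 2: "fm"
First row length: 3

3


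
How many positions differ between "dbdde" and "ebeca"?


Comparing "dbdde" and "ebeca" position by position:
  Position 0: 'd' vs 'e' => DIFFER
  Position 1: 'b' vs 'b' => same
  Position 2: 'd' vs 'e' => DIFFER
  Position 3: 'd' vs 'c' => DIFFER
  Position 4: 'e' vs 'a' => DIFFER
Positions that differ: 4

4


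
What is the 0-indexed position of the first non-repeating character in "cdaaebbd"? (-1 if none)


Input: cdaaebbd
Character frequencies:
  'a': 2
  'b': 2
  'c': 1
  'd': 2
  'e': 1
Scanning left to right for freq == 1:
  Position 0 ('c'): unique! => answer = 0

0


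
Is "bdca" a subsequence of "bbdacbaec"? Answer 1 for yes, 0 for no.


Check if "bdca" is a subsequence of "bbdacbaec"
Greedy scan:
  Position 0 ('b'): matches sub[0] = 'b'
  Position 1 ('b'): no match needed
  Position 2 ('d'): matches sub[1] = 'd'
  Position 3 ('a'): no match needed
  Position 4 ('c'): matches sub[2] = 'c'
  Position 5 ('b'): no match needed
  Position 6 ('a'): matches sub[3] = 'a'
  Position 7 ('e'): no match needed
  Position 8 ('c'): no match needed
All 4 characters matched => is a subsequence

1


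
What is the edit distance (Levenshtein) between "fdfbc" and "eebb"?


Computing edit distance: "fdfbc" -> "eebb"
DP table:
           e    e    b    b
      0    1    2    3    4
  f   1    1    2    3    4
  d   2    2    2    3    4
  f   3    3    3    3    4
  b   4    4    4    3    3
  c   5    5    5    4    4
Edit distance = dp[5][4] = 4

4


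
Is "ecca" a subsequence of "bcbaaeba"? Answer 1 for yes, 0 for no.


Check if "ecca" is a subsequence of "bcbaaeba"
Greedy scan:
  Position 0 ('b'): no match needed
  Position 1 ('c'): no match needed
  Position 2 ('b'): no match needed
  Position 3 ('a'): no match needed
  Position 4 ('a'): no match needed
  Position 5 ('e'): matches sub[0] = 'e'
  Position 6 ('b'): no match needed
  Position 7 ('a'): no match needed
Only matched 1/4 characters => not a subsequence

0


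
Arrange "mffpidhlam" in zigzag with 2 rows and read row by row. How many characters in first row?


Zigzag "mffpidhlam" into 2 rows:
Placing characters:
  'm' => row 0
  'f' => row 1
  'f' => row 0
  'p' => row 1
  'i' => row 0
  'd' => row 1
  'h' => row 0
  'l' => row 1
  'a' => row 0
  'm' => row 1
Rows:
  Row 0: "mfiha"
  Row 1: "fpdlm"
First row length: 5

5


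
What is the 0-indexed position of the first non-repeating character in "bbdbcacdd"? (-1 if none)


Input: bbdbcacdd
Character frequencies:
  'a': 1
  'b': 3
  'c': 2
  'd': 3
Scanning left to right for freq == 1:
  Position 0 ('b'): freq=3, skip
  Position 1 ('b'): freq=3, skip
  Position 2 ('d'): freq=3, skip
  Position 3 ('b'): freq=3, skip
  Position 4 ('c'): freq=2, skip
  Position 5 ('a'): unique! => answer = 5

5


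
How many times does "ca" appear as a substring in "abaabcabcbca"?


Searching for "ca" in "abaabcabcbca"
Scanning each position:
  Position 0: "ab" => no
  Position 1: "ba" => no
  Position 2: "aa" => no
  Position 3: "ab" => no
  Position 4: "bc" => no
  Position 5: "ca" => MATCH
  Position 6: "ab" => no
  Position 7: "bc" => no
  Position 8: "cb" => no
  Position 9: "bc" => no
  Position 10: "ca" => MATCH
Total occurrences: 2

2


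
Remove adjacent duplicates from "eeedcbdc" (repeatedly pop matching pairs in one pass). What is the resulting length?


Input: eeedcbdc
Stack-based adjacent duplicate removal:
  Read 'e': push. Stack: e
  Read 'e': matches stack top 'e' => pop. Stack: (empty)
  Read 'e': push. Stack: e
  Read 'd': push. Stack: ed
  Read 'c': push. Stack: edc
  Read 'b': push. Stack: edcb
  Read 'd': push. Stack: edcbd
  Read 'c': push. Stack: edcbdc
Final stack: "edcbdc" (length 6)

6


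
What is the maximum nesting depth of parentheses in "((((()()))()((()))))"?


Input: "((((()()))()((()))))"
Tracking depth:
  Position 0 '(': depth becomes 1
  Position 1 '(': depth becomes 2
  Position 2 '(': depth becomes 3
  Position 3 '(': depth becomes 4
  Position 4 '(': depth becomes 5
  Position 5 ')': depth becomes 4
  Position 6 '(': depth becomes 5
  Position 7 ')': depth becomes 4
  Position 8 ')': depth becomes 3
  Position 9 ')': depth becomes 2
  Position 10 '(': depth becomes 3
  Position 11 ')': depth becomes 2
  Position 12 '(': depth becomes 3
  Position 13 '(': depth becomes 4
  Position 14 '(': depth becomes 5
  Position 15 ')': depth becomes 4
  Position 16 ')': depth becomes 3
  Position 17 ')': depth becomes 2
  Position 18 ')': depth becomes 1
  Position 19 ')': depth becomes 0
Maximum depth reached: 5

5


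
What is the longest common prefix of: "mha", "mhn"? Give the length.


Words: mha, mhn
  Position 0: all 'm' => match
  Position 1: all 'h' => match
  Position 2: ('a', 'n') => mismatch, stop
LCP = "mh" (length 2)

2


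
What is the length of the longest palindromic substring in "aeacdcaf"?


Input: "aeacdcaf"
Checking substrings for palindromes:
  [2:7] "acdca" (len 5) => palindrome
  [0:3] "aea" (len 3) => palindrome
  [3:6] "cdc" (len 3) => palindrome
Longest palindromic substring: "acdca" with length 5

5


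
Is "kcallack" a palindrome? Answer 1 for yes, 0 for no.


Input: kcallack
Reversed: kcallack
  Compare pos 0 ('k') with pos 7 ('k'): match
  Compare pos 1 ('c') with pos 6 ('c'): match
  Compare pos 2 ('a') with pos 5 ('a'): match
  Compare pos 3 ('l') with pos 4 ('l'): match
Result: palindrome

1


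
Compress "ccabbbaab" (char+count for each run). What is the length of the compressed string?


Input: ccabbbaab
Runs:
  'c' x 2 => "c2"
  'a' x 1 => "a1"
  'b' x 3 => "b3"
  'a' x 2 => "a2"
  'b' x 1 => "b1"
Compressed: "c2a1b3a2b1"
Compressed length: 10

10


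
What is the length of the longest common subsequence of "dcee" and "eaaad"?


LCS of "dcee" and "eaaad"
DP table:
           e    a    a    a    d
      0    0    0    0    0    0
  d   0    0    0    0    0    1
  c   0    0    0    0    0    1
  e   0    1    1    1    1    1
  e   0    1    1    1    1    1
LCS length = dp[4][5] = 1

1


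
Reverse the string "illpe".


Input: illpe
Reading characters right to left:
  Position 4: 'e'
  Position 3: 'p'
  Position 2: 'l'
  Position 1: 'l'
  Position 0: 'i'
Reversed: eplli

eplli


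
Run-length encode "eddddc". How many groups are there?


Input: eddddc
Scanning for consecutive runs:
  Group 1: 'e' x 1 (positions 0-0)
  Group 2: 'd' x 4 (positions 1-4)
  Group 3: 'c' x 1 (positions 5-5)
Total groups: 3

3


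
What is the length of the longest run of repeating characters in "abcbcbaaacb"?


Input: "abcbcbaaacb"
Scanning for longest run:
  Position 1 ('b'): new char, reset run to 1
  Position 2 ('c'): new char, reset run to 1
  Position 3 ('b'): new char, reset run to 1
  Position 4 ('c'): new char, reset run to 1
  Position 5 ('b'): new char, reset run to 1
  Position 6 ('a'): new char, reset run to 1
  Position 7 ('a'): continues run of 'a', length=2
  Position 8 ('a'): continues run of 'a', length=3
  Position 9 ('c'): new char, reset run to 1
  Position 10 ('b'): new char, reset run to 1
Longest run: 'a' with length 3

3


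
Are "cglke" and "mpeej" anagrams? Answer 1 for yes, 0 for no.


Strings: "cglke", "mpeej"
Sorted first:  cegkl
Sorted second: eejmp
Differ at position 0: 'c' vs 'e' => not anagrams

0


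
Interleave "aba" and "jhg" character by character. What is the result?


Interleaving "aba" and "jhg":
  Position 0: 'a' from first, 'j' from second => "aj"
  Position 1: 'b' from first, 'h' from second => "bh"
  Position 2: 'a' from first, 'g' from second => "ag"
Result: ajbhag

ajbhag


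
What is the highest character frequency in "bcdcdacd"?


Input: bcdcdacd
Character counts:
  'a': 1
  'b': 1
  'c': 3
  'd': 3
Maximum frequency: 3

3


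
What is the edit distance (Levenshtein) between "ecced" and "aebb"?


Computing edit distance: "ecced" -> "aebb"
DP table:
           a    e    b    b
      0    1    2    3    4
  e   1    1    1    2    3
  c   2    2    2    2    3
  c   3    3    3    3    3
  e   4    4    3    4    4
  d   5    5    4    4    5
Edit distance = dp[5][4] = 5

5


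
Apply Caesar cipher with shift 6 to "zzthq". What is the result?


Caesar cipher: shift "zzthq" by 6
  'z' (pos 25) + 6 = pos 5 = 'f'
  'z' (pos 25) + 6 = pos 5 = 'f'
  't' (pos 19) + 6 = pos 25 = 'z'
  'h' (pos 7) + 6 = pos 13 = 'n'
  'q' (pos 16) + 6 = pos 22 = 'w'
Result: ffznw

ffznw


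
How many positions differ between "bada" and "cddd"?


Comparing "bada" and "cddd" position by position:
  Position 0: 'b' vs 'c' => DIFFER
  Position 1: 'a' vs 'd' => DIFFER
  Position 2: 'd' vs 'd' => same
  Position 3: 'a' vs 'd' => DIFFER
Positions that differ: 3

3


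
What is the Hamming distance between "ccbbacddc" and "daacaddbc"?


Comparing "ccbbacddc" and "daacaddbc" position by position:
  Position 0: 'c' vs 'd' => differ
  Position 1: 'c' vs 'a' => differ
  Position 2: 'b' vs 'a' => differ
  Position 3: 'b' vs 'c' => differ
  Position 4: 'a' vs 'a' => same
  Position 5: 'c' vs 'd' => differ
  Position 6: 'd' vs 'd' => same
  Position 7: 'd' vs 'b' => differ
  Position 8: 'c' vs 'c' => same
Total differences (Hamming distance): 6

6


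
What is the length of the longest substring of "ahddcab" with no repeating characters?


Input: "ahddcab"
Sliding window (track last position of each char):
  Position 0 ('a'): window [0,0] length 1 -- new best
  Position 1 ('h'): window [0,1] length 2 -- new best
  Position 2 ('d'): window [0,2] length 3 -- new best
  Position 3 ('d'): repeat (last at 2), move window start to 3
  Position 3 ('d'): window [3,3] length 1
  Position 4 ('c'): window [3,4] length 2
  Position 5 ('a'): window [3,5] length 3
  Position 6 ('b'): window [3,6] length 4 -- new best
Longest substring with no repeats: "dcab" with length 4

4


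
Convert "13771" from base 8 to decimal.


Input: "13771" in base 8
Positional expansion:
  Digit '1' (value 1) x 8^4 = 4096
  Digit '3' (value 3) x 8^3 = 1536
  Digit '7' (value 7) x 8^2 = 448
  Digit '7' (value 7) x 8^1 = 56
  Digit '1' (value 1) x 8^0 = 1
Sum = 6137

6137


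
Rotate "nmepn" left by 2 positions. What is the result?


Input: "nmepn", rotate left by 2
First 2 characters: "nm"
Remaining characters: "epn"
Concatenate remaining + first: "epn" + "nm" = "epnnm"

epnnm


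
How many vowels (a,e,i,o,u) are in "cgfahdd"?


Input: cgfahdd
Checking each character:
  'c' at position 0: consonant
  'g' at position 1: consonant
  'f' at position 2: consonant
  'a' at position 3: vowel (running total: 1)
  'h' at position 4: consonant
  'd' at position 5: consonant
  'd' at position 6: consonant
Total vowels: 1

1


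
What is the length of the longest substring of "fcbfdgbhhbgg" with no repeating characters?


Input: "fcbfdgbhhbgg"
Sliding window (track last position of each char):
  Position 0 ('f'): window [0,0] length 1 -- new best
  Position 1 ('c'): window [0,1] length 2 -- new best
  Position 2 ('b'): window [0,2] length 3 -- new best
  Position 3 ('f'): repeat (last at 0), move window start to 1
  Position 3 ('f'): window [1,3] length 3
  Position 4 ('d'): window [1,4] length 4 -- new best
  Position 5 ('g'): window [1,5] length 5 -- new best
  Position 6 ('b'): repeat (last at 2), move window start to 3
  Position 6 ('b'): window [3,6] length 4
  Position 7 ('h'): window [3,7] length 5
  Position 8 ('h'): repeat (last at 7), move window start to 8
  Position 8 ('h'): window [8,8] length 1
  Position 9 ('b'): window [8,9] length 2
  Position 10 ('g'): window [8,10] length 3
  Position 11 ('g'): repeat (last at 10), move window start to 11
  Position 11 ('g'): window [11,11] length 1
Longest substring with no repeats: "cbfdg" with length 5

5


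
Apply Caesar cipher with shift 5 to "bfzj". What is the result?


Caesar cipher: shift "bfzj" by 5
  'b' (pos 1) + 5 = pos 6 = 'g'
  'f' (pos 5) + 5 = pos 10 = 'k'
  'z' (pos 25) + 5 = pos 4 = 'e'
  'j' (pos 9) + 5 = pos 14 = 'o'
Result: gkeo

gkeo


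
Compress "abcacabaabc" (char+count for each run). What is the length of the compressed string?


Input: abcacabaabc
Runs:
  'a' x 1 => "a1"
  'b' x 1 => "b1"
  'c' x 1 => "c1"
  'a' x 1 => "a1"
  'c' x 1 => "c1"
  'a' x 1 => "a1"
  'b' x 1 => "b1"
  'a' x 2 => "a2"
  'b' x 1 => "b1"
  'c' x 1 => "c1"
Compressed: "a1b1c1a1c1a1b1a2b1c1"
Compressed length: 20

20


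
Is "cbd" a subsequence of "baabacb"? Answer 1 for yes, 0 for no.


Check if "cbd" is a subsequence of "baabacb"
Greedy scan:
  Position 0 ('b'): no match needed
  Position 1 ('a'): no match needed
  Position 2 ('a'): no match needed
  Position 3 ('b'): no match needed
  Position 4 ('a'): no match needed
  Position 5 ('c'): matches sub[0] = 'c'
  Position 6 ('b'): matches sub[1] = 'b'
Only matched 2/3 characters => not a subsequence

0


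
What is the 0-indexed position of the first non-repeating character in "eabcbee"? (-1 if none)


Input: eabcbee
Character frequencies:
  'a': 1
  'b': 2
  'c': 1
  'e': 3
Scanning left to right for freq == 1:
  Position 0 ('e'): freq=3, skip
  Position 1 ('a'): unique! => answer = 1

1


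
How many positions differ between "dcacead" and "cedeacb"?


Comparing "dcacead" and "cedeacb" position by position:
  Position 0: 'd' vs 'c' => DIFFER
  Position 1: 'c' vs 'e' => DIFFER
  Position 2: 'a' vs 'd' => DIFFER
  Position 3: 'c' vs 'e' => DIFFER
  Position 4: 'e' vs 'a' => DIFFER
  Position 5: 'a' vs 'c' => DIFFER
  Position 6: 'd' vs 'b' => DIFFER
Positions that differ: 7

7


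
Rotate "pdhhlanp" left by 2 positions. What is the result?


Input: "pdhhlanp", rotate left by 2
First 2 characters: "pd"
Remaining characters: "hhlanp"
Concatenate remaining + first: "hhlanp" + "pd" = "hhlanppd"

hhlanppd


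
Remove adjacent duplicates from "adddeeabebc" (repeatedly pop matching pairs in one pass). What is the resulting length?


Input: adddeeabebc
Stack-based adjacent duplicate removal:
  Read 'a': push. Stack: a
  Read 'd': push. Stack: ad
  Read 'd': matches stack top 'd' => pop. Stack: a
  Read 'd': push. Stack: ad
  Read 'e': push. Stack: ade
  Read 'e': matches stack top 'e' => pop. Stack: ad
  Read 'a': push. Stack: ada
  Read 'b': push. Stack: adab
  Read 'e': push. Stack: adabe
  Read 'b': push. Stack: adabeb
  Read 'c': push. Stack: adabebc
Final stack: "adabebc" (length 7)

7
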